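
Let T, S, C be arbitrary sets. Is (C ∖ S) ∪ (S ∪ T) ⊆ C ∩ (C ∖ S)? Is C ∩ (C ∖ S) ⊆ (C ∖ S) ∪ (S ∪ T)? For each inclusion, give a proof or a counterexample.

(⊆) fails; (⊇) holds.

Forward inclusion. This inclusion fails. Take T = {1}, S = ∅, C = ∅; then 1 ∈ (C ∖ S) ∪ (S ∪ T) but 1 ∉ C ∩ (C ∖ S).

Reverse inclusion. Let x ∈ C ∩ (C ∖ S). Then either x ∈ C and x ∉ T, S; or x ∈ T ∩ C and x ∉ S. In each case x ∈ (C ∖ S) ∪ (S ∪ T), so C ∩ (C ∖ S) ⊆ (C ∖ S) ∪ (S ∪ T).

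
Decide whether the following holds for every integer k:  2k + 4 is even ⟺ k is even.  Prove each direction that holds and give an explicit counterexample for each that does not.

[⇒] This fails: take k = 3. Then 2k + 4 = 10, which is even, yet k = 3 is odd, not even.

[⇐] Suppose k is even. Since 2 is even, 2k is even for every k, so 2k + 4 has the same parity as 4, which is even. Hence 2k + 4 is even.

Not equivalent: only (⇐) holds.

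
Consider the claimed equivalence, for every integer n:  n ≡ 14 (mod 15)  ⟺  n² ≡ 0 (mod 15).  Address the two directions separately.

(⇒) This fails: take n = 14. Then 14 ≡ 14 (mod 15), but 14² = 196 ≡ 1 (mod 15), not 0.

(⇐) This fails: take n = 0. Then 0² = 0 ≡ 0 (mod 15), yet 0 ≡ 0 (mod 15), not 14.

Neither implication holds.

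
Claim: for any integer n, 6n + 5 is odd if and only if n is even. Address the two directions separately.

Only the converse holds.

[⇐] Suppose n is even. Since 6 is even, 6n is even for every n, so 6n + 5 has the same parity as 5, which is odd. Hence 6n + 5 is odd.

[⇒] This fails: take n = 7. Then 6n + 5 = 47, which is odd, yet n = 7 is odd, not even.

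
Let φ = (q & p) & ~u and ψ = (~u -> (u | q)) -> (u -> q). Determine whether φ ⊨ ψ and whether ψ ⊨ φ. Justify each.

Only the forward implication holds.

(→) Assume the antecedent. If p is true, the antecedent forces (p = T, q = T, u = F), and (~u -> (u | q)) -> (u -> q) holds there. If p is false, the antecedent cannot hold. Either way (~u -> (u | q)) -> (u -> q) holds.

(←) This fails. Under p = F, q = F, u = F, the left side is false but the right side is true.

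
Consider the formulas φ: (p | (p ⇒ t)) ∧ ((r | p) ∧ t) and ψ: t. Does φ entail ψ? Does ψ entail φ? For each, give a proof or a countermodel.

Only the forward implication holds.

(⟹) Assume the antecedent. If t is true, t reduces to true regardless of the other variables. If t is false, the antecedent cannot hold. Either way t holds.

(⟸) This fails. Under t = T, p = F, r = F, the left side is false but the right side is true.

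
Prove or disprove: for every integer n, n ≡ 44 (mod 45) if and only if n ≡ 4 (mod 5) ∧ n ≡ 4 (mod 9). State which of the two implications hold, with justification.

(⟹) This fails: n = 44 gives 44 ≡ 44 (mod 45) but 44 ≡ 8 (mod 9), so the conjunction on the right does not hold.

(⟸) This fails: n = 4 satisfies both congruences on the right (4 ≡ 4 mod 5 and 4 ≡ 4 mod 9) yet 4 ≡ 4 (mod 45), not 44.

Both directions fail.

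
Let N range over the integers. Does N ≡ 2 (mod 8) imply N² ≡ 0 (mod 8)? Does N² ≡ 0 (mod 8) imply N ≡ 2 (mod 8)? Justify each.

(⇒) fails and (⇐) fails.

[⇒] This fails: take N = 2. Then 2 ≡ 2 (mod 8), but 2² = 4 ≡ 4 (mod 8), not 0.

[⇐] This fails: take N = 0. Then 0² = 0 ≡ 0 (mod 8), yet 0 ≡ 0 (mod 8), not 2.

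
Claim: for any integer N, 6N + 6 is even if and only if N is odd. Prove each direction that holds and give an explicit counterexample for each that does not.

(⇒) fails; (⇐) holds.

Forward direction. This fails: take N = 4. Then 6N + 6 = 30, which is even, yet N = 4 is even, not odd.

Converse. Suppose N is odd. Since 6 is even, 6N is even for every N, so 6N + 6 has the same parity as 6, which is even. Hence 6N + 6 is even.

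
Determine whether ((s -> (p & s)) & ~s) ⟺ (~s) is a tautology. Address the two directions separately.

Equivalent; both directions hold.

(⟹) Assume the antecedent. If p is true, the antecedent forces (p = T, s = F), and ~s holds there. If p is false, the antecedent forces (p = F, s = F), and ~s holds there. Either way ~s holds.

(⟸) Assume the antecedent. If p is true, the antecedent forces (p = T, s = F), and (s -> (p & s)) & ~s holds there. If p is false, the antecedent forces (p = F, s = F), and (s -> (p & s)) & ~s holds there. Either way (s -> (p & s)) & ~s holds.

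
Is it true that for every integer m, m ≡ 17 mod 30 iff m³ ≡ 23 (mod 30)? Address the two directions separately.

(⇒) Suppose m ≡ 17 mod 30. Write m = 30j + 17. Then (30j + 17)³ = 27000j³ + 45900j² + 26010j + 4913 = 30(900j³ + 1530j² + 867j + 163) + 23, so m³ ≡ 23 (mod 30).

(⇐) Conversely, suppose m³ ≡ 23 (mod 30). The only residue r in {0, …, 29} with r³ ≡ 23 (mod 30) is r = 17, so m ≡ 17 (mod 30).

The biconditional holds.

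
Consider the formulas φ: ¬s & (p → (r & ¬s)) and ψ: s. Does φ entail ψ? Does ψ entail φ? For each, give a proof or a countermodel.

Neither implication holds.

[⇒] This fails. Under p = F, r = F, s = F, the left side is true but the right side is false.

[⇐] This fails. Under p = F, r = F, s = T, the left side is false but the right side is true.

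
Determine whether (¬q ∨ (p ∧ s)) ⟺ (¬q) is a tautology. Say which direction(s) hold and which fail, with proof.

The forward direction fails; the converse holds.

[⇒] This fails. Under s = T, p = T, q = T, the left side is true but the right side is false.

[⇐] Assume the antecedent. If s is true, the antecedent forces (s = T, p = F, q = F) or (s = T, p = T, q = F), and ¬q ∨ (p ∧ s) holds there. If s is false, the antecedent forces (s = F, p = F, q = F) or (s = F, p = T, q = F), and ¬q ∨ (p ∧ s) holds there. Either way ¬q ∨ (p ∧ s) holds.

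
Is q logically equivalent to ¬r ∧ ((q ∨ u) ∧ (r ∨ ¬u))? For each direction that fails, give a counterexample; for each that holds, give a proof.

(⟹) This fails. Under u = T, r = F, q = T, the left side is true but the right side is false.

(⟸) Assume the antecedent. If u is true, the antecedent cannot hold. If u is false, the antecedent forces (u = F, r = F, q = T), and q holds there. Either way q holds.

Not equivalent: only (⇐) holds.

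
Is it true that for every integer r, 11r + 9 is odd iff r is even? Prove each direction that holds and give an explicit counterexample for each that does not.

Both directions hold; the statement is true.

Converse. Suppose r is even; write r = 2j. Then 11r + 9 = 11·(2j) + 9 = 2·11j + 9, which is odd.

Forward direction. Suppose 11r + 9 is odd. Since 11 is odd, 11r and r have the same parity, so 11r + 9 ≡ r + 9 (mod 2). As 9 is odd, 11r + 9 is odd exactly when r is even. Thus r is even.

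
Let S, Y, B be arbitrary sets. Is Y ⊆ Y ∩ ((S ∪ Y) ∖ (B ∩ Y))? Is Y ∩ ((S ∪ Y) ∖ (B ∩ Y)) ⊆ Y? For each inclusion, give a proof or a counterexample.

(⟹) This inclusion fails. Take S = ∅, Y = {1}, B = {1}; then 1 ∈ Y but 1 ∉ Y ∩ ((S ∪ Y) ∖ (B ∩ Y)).

(⟸) Let x ∈ Y ∩ ((S ∪ Y) ∖ (B ∩ Y)). Then either x ∈ Y and x ∉ S, B; or x ∈ S ∩ Y and x ∉ B. In each case x ∈ Y, so Y ∩ ((S ∪ Y) ∖ (B ∩ Y)) ⊆ Y.

Only the reverse inclusion holds.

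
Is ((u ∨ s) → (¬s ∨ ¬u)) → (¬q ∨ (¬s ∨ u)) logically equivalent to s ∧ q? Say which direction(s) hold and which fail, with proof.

(⇒) fails and (⇐) fails.

(→) This fails. Under q = F, s = F, u = F, the left side is true but the right side is false.

(←) This fails. Under q = T, s = T, u = F, the left side is false but the right side is true.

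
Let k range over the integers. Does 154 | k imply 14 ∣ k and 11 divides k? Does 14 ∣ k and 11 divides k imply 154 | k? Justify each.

[⇒] If 154 ∣ k, write k = 154q. Since 154 = 11·14, k = 14·(11q), so 14 ∣ k; and since 154 = 14·11, k = 11·(14q), so 11 ∣ k.

[⇐] Suppose 14 ∣ k and 11 ∣ k. Any common multiple of 14 and 11 is a multiple of their lcm; here gcd(14, 11) = 1, so lcm(14, 11) = 14·11 = 154, so 154 ∣ k.

Equivalent; both directions hold.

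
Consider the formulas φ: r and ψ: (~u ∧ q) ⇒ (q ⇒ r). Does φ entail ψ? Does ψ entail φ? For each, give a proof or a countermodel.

(⟸) This fails. Under q = F, r = F, u = F, the left side is false but the right side is true.

(⟹) Assume the antecedent. If q is true, the antecedent forces (q = T, r = T, u = F) or (q = T, r = T, u = T), and (~u ∧ q) ⇒ (q ⇒ r) holds there. If q is false, (~u ∧ q) ⇒ (q ⇒ r) reduces to true regardless of the other variables. Either way (~u ∧ q) ⇒ (q ⇒ r) holds.

Only the forward direction holds.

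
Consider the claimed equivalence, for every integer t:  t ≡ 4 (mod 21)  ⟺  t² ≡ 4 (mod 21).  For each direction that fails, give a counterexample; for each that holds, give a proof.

Neither implication holds.

(⟹) This fails: take t = 4. Then 4 ≡ 4 (mod 21), but 4² = 16 ≡ 16 (mod 21), not 4.

(⟸) This fails: take t = 2. Then 2² = 4 ≡ 4 (mod 21), yet 2 ≡ 2 (mod 21), not 4.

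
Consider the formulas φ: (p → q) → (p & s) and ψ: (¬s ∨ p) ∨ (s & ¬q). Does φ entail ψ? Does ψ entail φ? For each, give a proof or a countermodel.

(⇐) This fails. Under q = F, p = F, s = F, the left side is false but the right side is true.

(⇒) Assume the antecedent. If q is true, the antecedent forces (q = T, p = T, s = T), and (¬s ∨ p) ∨ (s & ¬q) holds there. If q is false, (¬s ∨ p) ∨ (s & ¬q) reduces to true regardless of the other variables. Either way (¬s ∨ p) ∨ (s & ¬q) holds.

Not equivalent: only (⇒) holds.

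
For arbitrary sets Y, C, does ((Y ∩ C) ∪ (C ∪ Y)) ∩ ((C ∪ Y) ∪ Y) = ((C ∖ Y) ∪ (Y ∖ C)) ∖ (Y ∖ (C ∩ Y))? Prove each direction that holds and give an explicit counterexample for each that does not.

The sets are not equal: only the reverse inclusion holds.

Forward inclusion. This inclusion fails. Take Y = {1}, C = ∅; then 1 ∈ ((Y ∩ C) ∪ (C ∪ Y)) ∩ ((C ∪ Y) ∪ Y) but 1 ∉ ((C ∖ Y) ∪ (Y ∖ C)) ∖ (Y ∖ (C ∩ Y)).

Reverse inclusion. Let x ∈ ((C ∖ Y) ∪ (Y ∖ C)) ∖ (Y ∖ (C ∩ Y)). Then x ∈ C and x ∉ Y, from which x ∈ ((Y ∩ C) ∪ (C ∪ Y)) ∩ ((C ∪ Y) ∪ Y).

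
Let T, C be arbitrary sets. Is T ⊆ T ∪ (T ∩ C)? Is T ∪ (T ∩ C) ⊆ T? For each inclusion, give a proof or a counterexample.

(⊇) Let x ∈ T ∪ (T ∩ C). Then either x ∈ T and x ∉ C; or x ∈ T ∩ C. In each case x ∈ T, so T ∪ (T ∩ C) ⊆ T.

(⊆) Let x ∈ T. Then either x ∈ T and x ∉ C; or x ∈ T ∩ C. In each case x ∈ T ∪ (T ∩ C), so T ⊆ T ∪ (T ∩ C).

Both inclusions hold; the sets are equal.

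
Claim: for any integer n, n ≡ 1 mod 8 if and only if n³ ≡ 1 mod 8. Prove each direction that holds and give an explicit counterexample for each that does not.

Both directions hold; the statement is true.

[⇐] For the converse, argue contrapositively. If n ≢ 1 (mod 8), then n is congruent to one of 0, 2, 3, 4, 5, 6, 7 modulo 8, and these give n³ ≡ 0, 0, 3, 0, 5, 0, 7 respectively — never 1.

[⇒] Suppose n ≡ 1 mod 8. Write n = 8j + 1. Then (8j + 1)³ = 512j³ + 192j² + 24j + 1 = 8(64j³ + 24j² + 3j) + 1, so n³ ≡ 1 (mod 8).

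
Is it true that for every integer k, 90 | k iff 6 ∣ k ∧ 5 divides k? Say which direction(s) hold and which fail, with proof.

Only the forward direction holds.

(→) If 90 ∣ k, write k = 90q. Since 90 = 15·6, k = 6·(15q), so 6 ∣ k; and since 90 = 18·5, k = 5·(18q), so 5 ∣ k.

(←) This fails: take k = 30. Both 6 ∣ 30 and 5 ∣ 30, yet 30 is not a multiple of 90 (since 30 = 0·90 + 30), so 90 ∤ 30.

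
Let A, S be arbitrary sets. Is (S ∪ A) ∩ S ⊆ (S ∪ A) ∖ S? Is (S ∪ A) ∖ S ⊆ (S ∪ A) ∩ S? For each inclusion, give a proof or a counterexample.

(⊆) This inclusion fails. Take A = ∅, S = {1}; then 1 ∈ (S ∪ A) ∩ S but 1 ∉ (S ∪ A) ∖ S.

(⊇) This inclusion fails. Take A = {1}, S = ∅; then 1 ∈ (S ∪ A) ∖ S but 1 ∉ (S ∪ A) ∩ S.

Neither inclusion holds.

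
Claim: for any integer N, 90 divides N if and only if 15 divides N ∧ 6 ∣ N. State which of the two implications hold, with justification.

The forward direction holds; the converse fails.

(⇒) If 90 ∣ N, write N = 90q. Since 90 = 6·15, N = 15·(6q), so 15 ∣ N; and since 90 = 15·6, N = 6·(15q), so 6 ∣ N.

(⇐) This fails: take N = 30. Both 15 ∣ 30 and 6 ∣ 30, yet 30 is not a multiple of 90 (since 30 = 0·90 + 30), so 90 ∤ 30.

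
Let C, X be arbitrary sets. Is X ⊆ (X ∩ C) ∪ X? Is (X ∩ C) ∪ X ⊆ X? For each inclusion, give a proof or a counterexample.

The two sets are equal.

(⟸) Let x ∈ (X ∩ C) ∪ X. Then either x ∈ X and x ∉ C; or x ∈ C ∩ X. In each case x ∈ X, so (X ∩ C) ∪ X ⊆ X.

(⟹) Let x ∈ X. Then either x ∈ X and x ∉ C; or x ∈ C ∩ X. In each case x ∈ (X ∩ C) ∪ X, so X ⊆ (X ∩ C) ∪ X.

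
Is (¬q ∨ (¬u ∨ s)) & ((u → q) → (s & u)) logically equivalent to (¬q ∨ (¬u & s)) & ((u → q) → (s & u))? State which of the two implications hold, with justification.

(←) Assume the antecedent. If q is true, the antecedent cannot hold. If q is false, the antecedent forces (q = F, s = F, u = T) or (q = F, s = T, u = T), and the consequent holds there. Either way the consequent holds.

(→) This fails. Under q = T, s = T, u = T, the left side is true but the right side is false.

Only the converse holds.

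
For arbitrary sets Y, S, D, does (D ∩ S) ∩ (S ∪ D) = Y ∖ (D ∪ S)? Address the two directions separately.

(⊆) This inclusion fails. Take Y = ∅, S = {1}, D = {1}; then 1 ∈ (D ∩ S) ∩ (S ∪ D) but 1 ∉ Y ∖ (D ∪ S).

(⊇) This inclusion fails. Take Y = {1}, S = ∅, D = ∅; then 1 ∈ Y ∖ (D ∪ S) but 1 ∉ (D ∩ S) ∩ (S ∪ D).

Both inclusions fail.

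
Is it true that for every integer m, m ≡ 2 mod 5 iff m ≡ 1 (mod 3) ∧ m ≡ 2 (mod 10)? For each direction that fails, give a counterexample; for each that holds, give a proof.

The forward direction fails; the converse holds.

(→) This fails: m = 2 gives 2 ≡ 2 (mod 5) but 2 ≡ 2 (mod 3), so the conjunction on the right does not hold.

(←) Conversely, if m ≡ 1 (mod 3) and m ≡ 2 (mod 10), then by the Chinese remainder theorem m ≡ 22 (mod 30). Since 22 ≡ 2 (mod 5) and 5 ∣ 30, we get m ≡ 2 (mod 5).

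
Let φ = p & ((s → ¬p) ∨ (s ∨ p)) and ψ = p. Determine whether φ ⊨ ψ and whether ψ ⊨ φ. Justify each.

The biconditional holds.

[⇒] Assume the antecedent. If s is true, the antecedent forces (s = T, p = T), and p holds there. If s is false, the antecedent forces (s = F, p = T), and p holds there. Either way p holds.

[⇐] Assume the antecedent. If s is true, the antecedent forces (s = T, p = T), and p & ((s → ¬p) ∨ (s ∨ p)) holds there. If s is false, the antecedent forces (s = F, p = T), and p & ((s → ¬p) ∨ (s ∨ p)) holds there. Either way p & ((s → ¬p) ∨ (s ∨ p)) holds.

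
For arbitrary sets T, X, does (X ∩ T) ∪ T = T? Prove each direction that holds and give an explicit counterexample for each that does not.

Both inclusions hold.

(⊆) Let x ∈ (X ∩ T) ∪ T. Then either x ∈ T and x ∉ X; or x ∈ T ∩ X. In each case x ∈ T, so (X ∩ T) ∪ T ⊆ T.

(⊇) Let x ∈ T. Then either x ∈ T and x ∉ X; or x ∈ T ∩ X. In each case x ∈ (X ∩ T) ∪ T, so T ⊆ (X ∩ T) ∪ T.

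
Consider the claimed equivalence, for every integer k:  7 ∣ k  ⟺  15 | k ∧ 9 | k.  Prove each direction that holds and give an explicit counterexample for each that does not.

Neither direction holds.

(→) This fails: take k = 7. Certainly 7 ∣ 7, but 15 ∤ 7.

(←) This fails: take k = 45. Both 15 ∣ 45 and 9 ∣ 45, yet 45 is not a multiple of 7 (since 45 = 6·7 + 3), so 7 ∤ 45.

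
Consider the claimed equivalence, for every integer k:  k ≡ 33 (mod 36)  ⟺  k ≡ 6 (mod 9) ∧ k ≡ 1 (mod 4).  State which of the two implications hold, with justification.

Both directions hold; the statement is true.

(⇐) If k ≡ 6 (mod 9) and k ≡ 1 (mod 4), then by the Chinese remainder theorem k ≡ 33 (mod 36). This is exactly k ≡ 33 (mod 36).

(⇒) Suppose k ≡ 33 (mod 36); write k = 36j + 33. Since 9 ∣ 36, reducing mod 9 gives k ≡ 33 ≡ 6 (mod 9); since 4 ∣ 36, reducing mod 4 gives k ≡ 33 ≡ 1 (mod 4).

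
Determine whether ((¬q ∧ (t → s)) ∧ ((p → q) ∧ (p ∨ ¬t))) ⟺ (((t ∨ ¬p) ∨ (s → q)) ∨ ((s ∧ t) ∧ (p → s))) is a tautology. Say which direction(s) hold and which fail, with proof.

(⟹) Assume the antecedent. If t is true, the antecedent cannot hold. If t is false, the antecedent forces (t = F, q = F, s = F, p = F) or (t = F, q = F, s = T, p = F), and the consequent holds there. Either way the consequent holds.

(⟸) This fails. Under t = T, q = F, s = F, p = F, the left side is false but the right side is true.

(⇒) holds; (⇐) fails.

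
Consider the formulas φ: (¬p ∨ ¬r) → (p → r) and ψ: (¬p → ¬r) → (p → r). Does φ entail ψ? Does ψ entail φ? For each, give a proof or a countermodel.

Converse. Assume the antecedent. If p is true, the antecedent forces (p = T, r = T), and (¬p ∨ ¬r) → (p → r) holds there. If p is false, (¬p ∨ ¬r) → (p → r) reduces to true regardless of the other variables. Either way (¬p ∨ ¬r) → (p → r) holds.

Forward direction. Assume the antecedent. If p is true, the antecedent forces (p = T, r = T), and (¬p → ¬r) → (p → r) holds there. If p is false, (¬p → ¬r) → (p → r) reduces to true regardless of the other variables. Either way (¬p → ¬r) → (p → r) holds.

Both implications hold.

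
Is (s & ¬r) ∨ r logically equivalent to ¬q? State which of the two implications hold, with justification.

Both directions fail.

(⇒) This fails. Under r = T, q = T, s = F, the left side is true but the right side is false.

(⇐) This fails. Under r = F, q = F, s = F, the left side is false but the right side is true.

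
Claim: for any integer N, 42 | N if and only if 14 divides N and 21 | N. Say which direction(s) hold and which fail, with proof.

(→) If 42 ∣ N, write N = 42q. Since 42 = 3·14, N = 14·(3q), so 14 ∣ N; and since 42 = 2·21, N = 21·(2q), so 21 ∣ N.

(←) Suppose 14 ∣ N and 21 ∣ N. Any common multiple of 14 and 21 is a multiple of their lcm; here lcm(14, 21) = 14·21/gcd(14, 21) = 294/7 = 42, so 42 ∣ N.

Both directions hold; the statement is true.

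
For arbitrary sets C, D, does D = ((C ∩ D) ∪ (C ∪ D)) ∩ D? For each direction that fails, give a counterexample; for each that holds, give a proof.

Both inclusions hold; the sets are equal.

(⟸) Let x ∈ ((C ∩ D) ∪ (C ∪ D)) ∩ D. Then either x ∈ D and x ∉ C; or x ∈ C ∩ D. In each case x ∈ D, so ((C ∩ D) ∪ (C ∪ D)) ∩ D ⊆ D.

(⟹) Let x ∈ D. Then either x ∈ D and x ∉ C; or x ∈ C ∩ D. In each case x ∈ ((C ∩ D) ∪ (C ∪ D)) ∩ D, so D ⊆ ((C ∩ D) ∪ (C ∪ D)) ∩ D.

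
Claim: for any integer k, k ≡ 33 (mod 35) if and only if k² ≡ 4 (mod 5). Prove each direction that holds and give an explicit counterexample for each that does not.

Not equivalent: only (⇒) holds.

(→) Suppose k ≡ 33 (mod 35). Then k² ≡ 33² = 1089 (mod 35), and since 5 ∣ 35, also k² ≡ 4 (mod 5).

(←) This fails: take k = 2. Then 2² = 4 ≡ 4 (mod 5), yet 2 ≡ 2 (mod 35), not 33.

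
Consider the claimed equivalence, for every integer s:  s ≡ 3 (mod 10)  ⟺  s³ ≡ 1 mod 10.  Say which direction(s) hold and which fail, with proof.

Both directions fail.

(⇒) This fails: take s = 3. Then 3 ≡ 3 (mod 10), but 3³ = 27 ≡ 7 (mod 10), not 1.

(⇐) This fails: take s = 1. Then 1³ = 1 ≡ 1 (mod 10), yet 1 ≡ 1 (mod 10), not 3.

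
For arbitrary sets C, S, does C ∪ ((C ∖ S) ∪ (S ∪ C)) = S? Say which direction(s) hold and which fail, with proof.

Forward inclusion. This inclusion fails. Take C = {1}, S = ∅; then 1 ∈ C ∪ ((C ∖ S) ∪ (S ∪ C)) but 1 ∉ S.

Reverse inclusion. Let x ∈ S. Then either x ∈ S and x ∉ C; or x ∈ C ∩ S. In each case x ∈ C ∪ ((C ∖ S) ∪ (S ∪ C)), so S ⊆ C ∪ ((C ∖ S) ∪ (S ∪ C)).

(⊆) fails; (⊇) holds.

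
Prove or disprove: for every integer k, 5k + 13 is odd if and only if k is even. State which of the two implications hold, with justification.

(⇐) Suppose k is even; write k = 2j. Then 5k + 13 = 5·(2j) + 13 = 2·5j + 13, which is odd.

(⇒) Suppose 5k + 13 is odd. Since 5 is odd, 5k and k have the same parity, so 5k + 13 ≡ k + 13 (mod 2). As 13 is odd, 5k + 13 is odd exactly when k is even. Thus k is even.

Both directions hold; the statement is true.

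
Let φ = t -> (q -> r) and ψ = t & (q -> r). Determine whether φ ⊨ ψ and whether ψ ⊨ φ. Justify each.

The forward direction fails; the converse holds.

(⇐) Assume the antecedent. If q is true, the antecedent forces (t = T, q = T, r = T), and t -> (q -> r) holds there. If q is false, t -> (q -> r) reduces to true regardless of the other variables. Either way t -> (q -> r) holds.

(⇒) This fails. Under t = F, q = F, r = F, the left side is true but the right side is false.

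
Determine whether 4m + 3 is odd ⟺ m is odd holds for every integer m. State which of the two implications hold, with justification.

The forward direction fails; the converse holds.

(⟹) This fails: take m = 0. Then 4m + 3 = 3, which is odd, yet m = 0 is even, not odd.

(⟸) Suppose m is odd. Since 4 is even, 4m is even for every m, so 4m + 3 has the same parity as 3, which is odd. Hence 4m + 3 is odd.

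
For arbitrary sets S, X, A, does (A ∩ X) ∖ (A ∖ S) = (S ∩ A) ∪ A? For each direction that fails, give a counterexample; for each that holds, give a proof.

The sets are not equal: only the forward inclusion holds.

Reverse inclusion. This inclusion fails. Take S = ∅, X = ∅, A = {1}; then 1 ∈ (S ∩ A) ∪ A but 1 ∉ (A ∩ X) ∖ (A ∖ S).

Forward inclusion. Let x ∈ (A ∩ X) ∖ (A ∖ S). Then x ∈ S ∩ X ∩ A, from which x ∈ (S ∩ A) ∪ A.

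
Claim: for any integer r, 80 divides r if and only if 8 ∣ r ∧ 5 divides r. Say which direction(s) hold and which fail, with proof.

(⟹) If 80 ∣ r, write r = 80q. Since 80 = 10·8, r = 8·(10q), so 8 ∣ r; and since 80 = 16·5, r = 5·(16q), so 5 ∣ r.

(⟸) This fails: take r = 40. Both 8 ∣ 40 and 5 ∣ 40, yet 40 is not a multiple of 80 (since 40 = 0·80 + 40), so 80 ∤ 40.

Only the forward direction holds.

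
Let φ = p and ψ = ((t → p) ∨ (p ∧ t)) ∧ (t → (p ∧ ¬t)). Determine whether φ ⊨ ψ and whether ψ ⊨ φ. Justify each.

Neither direction holds.

(→) This fails. Under p = T, t = T, the left side is true but the right side is false.

(←) This fails. Under p = F, t = F, the left side is false but the right side is true.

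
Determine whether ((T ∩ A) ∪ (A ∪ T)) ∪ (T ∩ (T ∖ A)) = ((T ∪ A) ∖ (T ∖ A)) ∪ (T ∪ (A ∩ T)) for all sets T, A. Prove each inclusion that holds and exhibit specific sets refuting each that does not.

Both inclusions hold.

(⊆) Let x ∈ ((T ∩ A) ∪ (A ∪ T)) ∪ (T ∩ (T ∖ A)). Then either x ∈ T and x ∉ A; or x ∈ A and x ∉ T; or x ∈ T ∩ A. In each case x ∈ ((T ∪ A) ∖ (T ∖ A)) ∪ (T ∪ (A ∩ T)), so ((T ∩ A) ∪ (A ∪ T)) ∪ (T ∩ (T ∖ A)) ⊆ ((T ∪ A) ∖ (T ∖ A)) ∪ (T ∪ (A ∩ T)).

(⊇) Let x ∈ ((T ∪ A) ∖ (T ∖ A)) ∪ (T ∪ (A ∩ T)). Then either x ∈ T and x ∉ A; or x ∈ A and x ∉ T; or x ∈ T ∩ A. In each case x ∈ ((T ∩ A) ∪ (A ∪ T)) ∪ (T ∩ (T ∖ A)), so ((T ∪ A) ∖ (T ∖ A)) ∪ (T ∪ (A ∩ T)) ⊆ ((T ∩ A) ∪ (A ∪ T)) ∪ (T ∩ (T ∖ A)).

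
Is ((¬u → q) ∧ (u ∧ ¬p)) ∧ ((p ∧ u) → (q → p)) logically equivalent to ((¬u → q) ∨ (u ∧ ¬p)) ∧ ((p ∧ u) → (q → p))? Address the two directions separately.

(⇒) Assume the antecedent. If p is true, the antecedent cannot hold. If p is false, the antecedent forces (p = F, u = T, q = F) or (p = F, u = T, q = T), and the consequent holds there. Either way the consequent holds.

(⇐) This fails. Under p = T, u = T, q = F, the left side is false but the right side is true.

Only the forward direction holds.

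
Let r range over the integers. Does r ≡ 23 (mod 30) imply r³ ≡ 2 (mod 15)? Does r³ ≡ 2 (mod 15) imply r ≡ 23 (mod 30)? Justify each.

(⟹) Suppose r ≡ 23 (mod 30). Then r³ ≡ 23³ = 12167 (mod 30), and since 15 ∣ 30, also r³ ≡ 2 (mod 15).

(⟸) This fails: take r = 8. Then 8³ = 512 ≡ 2 (mod 15), yet 8 ≡ 8 (mod 30), not 23.

The forward direction holds; the converse fails.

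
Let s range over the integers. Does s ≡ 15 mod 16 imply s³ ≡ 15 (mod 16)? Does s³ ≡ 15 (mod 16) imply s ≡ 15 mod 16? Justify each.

Both implications hold.

[⇒] Suppose s ≡ 15 mod 16. Write s = 16j + 15. Then (16j + 15)³ = 4096j³ + 11520j² + 10800j + 3375 = 16(256j³ + 720j² + 675j + 210) + 15, so s³ ≡ 15 (mod 16).

[⇐] Conversely, suppose s³ ≡ 15 (mod 16). The only residue r in {0, …, 15} with r³ ≡ 15 (mod 16) is r = 15, so s ≡ 15 (mod 16).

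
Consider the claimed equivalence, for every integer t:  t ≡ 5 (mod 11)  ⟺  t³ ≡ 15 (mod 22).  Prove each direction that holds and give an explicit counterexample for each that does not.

(⇒) fails; (⇐) holds.

(→) This fails: take t = 16. Then 16 ≡ 5 (mod 11), but 16³ = 4096 ≡ 4 (mod 22), not 15.

(←) Conversely, the residues r modulo 22 with r³ ≡ 15 (mod 22) are exactly {5}, and each is ≡ 5 (mod 11).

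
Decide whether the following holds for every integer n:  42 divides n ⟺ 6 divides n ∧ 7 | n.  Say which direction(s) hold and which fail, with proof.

Equivalent; both directions hold.

(→) If 42 ∣ n, write n = 42q. Since 42 = 7·6, n = 6·(7q), so 6 ∣ n; and since 42 = 6·7, n = 7·(6q), so 7 ∣ n.

(←) Suppose 6 ∣ n and 7 ∣ n. Any common multiple of 6 and 7 is a multiple of their lcm; here gcd(6, 7) = 1, so lcm(6, 7) = 6·7 = 42, so 42 ∣ n.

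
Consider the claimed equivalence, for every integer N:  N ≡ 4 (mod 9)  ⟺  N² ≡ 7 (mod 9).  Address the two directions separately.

Not equivalent: only (⇒) holds.

(⟹) Suppose N ≡ 4 (mod 9). Write N = 9j + 4. Then (9j + 4)² = 81j² + 72j + 16 = 9(9j² + 8j + 1) + 7, so N² ≡ 7 (mod 9).

(⟸) This fails: take N = 5. Then 5² = 25 ≡ 7 (mod 9), yet 5 ≡ 5 (mod 9), not 4.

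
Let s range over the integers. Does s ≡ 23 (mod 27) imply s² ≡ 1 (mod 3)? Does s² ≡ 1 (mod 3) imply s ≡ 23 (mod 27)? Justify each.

Only the forward implication holds.

(→) Suppose s ≡ 23 (mod 27). Then s² ≡ 23² = 529 (mod 27), and since 3 ∣ 27, also s² ≡ 1 (mod 3).

(←) This fails: take s = 1. Then 1² = 1 ≡ 1 (mod 3), yet 1 ≡ 1 (mod 27), not 23.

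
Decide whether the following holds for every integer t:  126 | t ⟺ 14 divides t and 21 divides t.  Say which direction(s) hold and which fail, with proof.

(⇒) holds; (⇐) fails.

Forward direction. If 126 ∣ t, write t = 126q. Since 126 = 9·14, t = 14·(9q), so 14 ∣ t; and since 126 = 6·21, t = 21·(6q), so 21 ∣ t.

Converse. This fails: take t = 42. Both 14 ∣ 42 and 21 ∣ 42, yet 42 is not a multiple of 126 (since 42 = 0·126 + 42), so 126 ∤ 42.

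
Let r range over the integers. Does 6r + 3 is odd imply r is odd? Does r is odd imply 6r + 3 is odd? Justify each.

(⇒) This fails: take r = 2. Then 6r + 3 = 15, which is odd, yet r = 2 is even, not odd.

(⇐) Suppose r is odd. Since 6 is even, 6r is even for every r, so 6r + 3 has the same parity as 3, which is odd. Hence 6r + 3 is odd.

(⇒) fails; (⇐) holds.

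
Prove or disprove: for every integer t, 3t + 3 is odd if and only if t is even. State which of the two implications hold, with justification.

(⟹) Suppose 3t + 3 is odd. Since 3 is odd, 3t and t have the same parity, so 3t + 3 ≡ t + 3 (mod 2). As 3 is odd, 3t + 3 is odd exactly when t is even. Thus t is even.

(⟸) Conversely, suppose t is even; write t = 2j. Then 3t + 3 = 3·(2j) + 3 = 2·3j + 3, which is odd.

Both directions hold; the statement is true.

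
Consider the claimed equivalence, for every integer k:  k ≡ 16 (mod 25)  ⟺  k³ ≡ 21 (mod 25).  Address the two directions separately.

Equivalent; both directions hold.

(←) Suppose k³ ≡ 21 (mod 25). The only residue r in {0, …, 24} with r³ ≡ 21 (mod 25) is r = 16, so k ≡ 16 (mod 25).

(→) Suppose k ≡ 16 (mod 25). Write k = 25j + 16. Then (25j + 16)³ = 15625j³ + 30000j² + 19200j + 4096 = 25(625j³ + 1200j² + 768j + 163) + 21, so k³ ≡ 21 (mod 25).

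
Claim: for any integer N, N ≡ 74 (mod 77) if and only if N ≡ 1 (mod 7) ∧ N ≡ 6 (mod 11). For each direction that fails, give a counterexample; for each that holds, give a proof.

(⇒) This fails: N = 74 gives 74 ≡ 74 (mod 77) but 74 ≡ 4 (mod 7), so the conjunction on the right does not hold.

(⇐) This fails: N = 50 satisfies both congruences on the right (50 ≡ 1 mod 7 and 50 ≡ 6 mod 11) yet 50 ≡ 50 (mod 77), not 74.

Neither direction holds.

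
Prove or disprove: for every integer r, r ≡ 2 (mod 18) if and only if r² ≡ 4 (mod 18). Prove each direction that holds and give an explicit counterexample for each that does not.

[⇒] Suppose r ≡ 2 (mod 18). Write r = 18j + 2. Then (18j + 2)² = 324j² + 72j + 4 = 18(18j² + 4j) + 4, so r² ≡ 4 (mod 18).

[⇐] This fails: take r = 16. Then 16² = 256 ≡ 4 (mod 18), yet 16 ≡ 16 (mod 18), not 2.

(⇒) holds; (⇐) fails.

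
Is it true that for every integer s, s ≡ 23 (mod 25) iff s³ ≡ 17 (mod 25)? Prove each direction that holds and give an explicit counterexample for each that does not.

[⇒] Suppose s ≡ 23 (mod 25). Write s = 25j + 23. Then (25j + 23)³ = 15625j³ + 43125j² + 39675j + 12167 = 25(625j³ + 1725j² + 1587j + 486) + 17, so s³ ≡ 17 (mod 25).

[⇐] Conversely, suppose s³ ≡ 17 (mod 25). The only residue r in {0, …, 24} with r³ ≡ 17 (mod 25) is r = 23, so s ≡ 23 (mod 25).

Both directions hold.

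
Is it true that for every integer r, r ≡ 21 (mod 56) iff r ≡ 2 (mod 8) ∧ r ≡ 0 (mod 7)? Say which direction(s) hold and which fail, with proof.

Both directions fail.

[⇒] This fails: r = 21 gives 21 ≡ 21 (mod 56) but 21 ≡ 5 (mod 8), so the conjunction on the right does not hold.

[⇐] This fails: r = 42 satisfies both congruences on the right (42 ≡ 2 mod 8 and 42 ≡ 0 mod 7) yet 42 ≡ 42 (mod 56), not 21.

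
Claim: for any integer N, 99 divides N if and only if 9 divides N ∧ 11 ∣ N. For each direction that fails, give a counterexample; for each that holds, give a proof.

[⇒] If 99 ∣ N, write N = 99q. Since 99 = 11·9, N = 9·(11q), so 9 ∣ N; and since 99 = 9·11, N = 11·(9q), so 11 ∣ N.

[⇐] Suppose 9 ∣ N and 11 ∣ N. Any common multiple of 9 and 11 is a multiple of their lcm; here gcd(9, 11) = 1, so lcm(9, 11) = 9·11 = 99, so 99 ∣ N.

Both directions hold; the statement is true.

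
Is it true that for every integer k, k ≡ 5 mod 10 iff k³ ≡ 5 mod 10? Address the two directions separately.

Forward direction. Suppose k ≡ 5 mod 10. Write k = 10j + 5. Then (10j + 5)³ = 1000j³ + 1500j² + 750j + 125 = 10(100j³ + 150j² + 75j + 12) + 5, so k³ ≡ 5 (mod 10).

Converse. Suppose k³ ≡ 5 (mod 10). The only residue r in {0, …, 9} with r³ ≡ 5 (mod 10) is r = 5, so k ≡ 5 (mod 10).

Both implications hold.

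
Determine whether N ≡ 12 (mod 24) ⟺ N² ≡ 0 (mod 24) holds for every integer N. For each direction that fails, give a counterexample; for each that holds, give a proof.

[⇒] Suppose N ≡ 12 (mod 24). Write N = 24j + 12. Then (24j + 12)² = 576j² + 576j + 144 = 24(24j² + 24j + 6) + 0, so N² ≡ 0 (mod 24).

[⇐] This fails: take N = 0. Then 0² = 0 ≡ 0 (mod 24), yet 0 ≡ 0 (mod 24), not 12.

(⇒) holds; (⇐) fails.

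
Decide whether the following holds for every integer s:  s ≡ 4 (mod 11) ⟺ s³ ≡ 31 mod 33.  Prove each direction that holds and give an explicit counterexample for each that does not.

(⟸) The residues r modulo 33 with r³ ≡ 31 (mod 33) are exactly {4}, and each is ≡ 4 (mod 11).

(⟹) This fails: take s = 15. Then 15 ≡ 4 (mod 11), but 15³ = 3375 ≡ 9 (mod 33), not 31.

The forward direction fails; the converse holds.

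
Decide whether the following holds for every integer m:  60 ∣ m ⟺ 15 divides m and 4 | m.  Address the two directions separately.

Equivalent; both directions hold.

(←) Suppose 15 ∣ m and 4 ∣ m. Any common multiple of 15 and 4 is a multiple of their lcm; here gcd(15, 4) = 1, so lcm(15, 4) = 15·4 = 60, so 60 ∣ m.

(→) If 60 ∣ m, write m = 60q. Since 60 = 4·15, m = 15·(4q), so 15 ∣ m; and since 60 = 15·4, m = 4·(15q), so 4 ∣ m.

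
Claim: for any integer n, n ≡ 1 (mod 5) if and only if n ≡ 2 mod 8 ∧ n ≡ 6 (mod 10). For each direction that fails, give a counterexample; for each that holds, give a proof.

(⟸) If n ≡ 2 (mod 8) and n ≡ 6 (mod 10), then by the Chinese remainder theorem n ≡ 26 (mod 40). Since 26 ≡ 1 (mod 5) and 5 ∣ 40, we get n ≡ 1 (mod 5).

(⟹) This fails: n = 1 gives 1 ≡ 1 (mod 5) but 1 ≡ 1 (mod 8), so the conjunction on the right does not hold.

Not equivalent: only (⇐) holds.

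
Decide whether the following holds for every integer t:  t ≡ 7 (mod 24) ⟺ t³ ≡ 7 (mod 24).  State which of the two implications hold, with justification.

Both directions hold; the statement is true.

(⟸) Suppose t³ ≡ 7 (mod 24). The only residue r in {0, …, 23} with r³ ≡ 7 (mod 24) is r = 7, so t ≡ 7 (mod 24).

(⟹) Suppose t ≡ 7 (mod 24). Write t = 24j + 7. Then (24j + 7)³ = 13824j³ + 12096j² + 3528j + 343 = 24(576j³ + 504j² + 147j + 14) + 7, so t³ ≡ 7 (mod 24).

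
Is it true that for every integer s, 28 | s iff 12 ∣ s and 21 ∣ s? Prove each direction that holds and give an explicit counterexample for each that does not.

Only the converse holds.

[⇐] Suppose 12 ∣ s and 21 ∣ s. Any common multiple of 12 and 21 is a multiple of their lcm; here lcm(12, 21) = 12·21/gcd(12, 21) = 252/3 = 84, so 84 ∣ s. Since 28 ∣ 84, it follows that 28 ∣ s.

[⇒] This fails: take s = 28. Certainly 28 ∣ 28, but 12 ∤ 28.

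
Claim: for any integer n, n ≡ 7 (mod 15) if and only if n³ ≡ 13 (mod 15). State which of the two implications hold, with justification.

(⇒) Suppose n ≡ 7 (mod 15). Write n = 15j + 7. Then (15j + 7)³ = 3375j³ + 4725j² + 2205j + 343 = 15(225j³ + 315j² + 147j + 22) + 13, so n³ ≡ 13 (mod 15).

(⇐) Conversely, suppose n³ ≡ 13 (mod 15). The only residue r in {0, …, 14} with r³ ≡ 13 (mod 15) is r = 7, so n ≡ 7 (mod 15).

Both directions hold.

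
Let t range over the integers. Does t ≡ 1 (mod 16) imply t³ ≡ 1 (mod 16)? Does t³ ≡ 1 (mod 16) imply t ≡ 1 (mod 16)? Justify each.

[⇒] Suppose t ≡ 1 (mod 16). Write t = 16j + 1. Then (16j + 1)³ = 4096j³ + 768j² + 48j + 1 = 16(256j³ + 48j² + 3j) + 1, so t³ ≡ 1 (mod 16).

[⇐] Conversely, suppose t³ ≡ 1 (mod 16). The only residue r in {0, …, 15} with r³ ≡ 1 (mod 16) is r = 1, so t ≡ 1 (mod 16).

Both implications hold.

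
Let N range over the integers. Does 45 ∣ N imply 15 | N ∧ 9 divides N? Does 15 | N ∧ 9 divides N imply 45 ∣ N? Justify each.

Equivalent; both directions hold.

(⇒) If 45 ∣ N, write N = 45q. Since 45 = 3·15, N = 15·(3q), so 15 ∣ N; and since 45 = 5·9, N = 9·(5q), so 9 ∣ N.

(⇐) Suppose 15 ∣ N and 9 ∣ N. Any common multiple of 15 and 9 is a multiple of their lcm; here lcm(15, 9) = 15·9/gcd(15, 9) = 135/3 = 45, so 45 ∣ N.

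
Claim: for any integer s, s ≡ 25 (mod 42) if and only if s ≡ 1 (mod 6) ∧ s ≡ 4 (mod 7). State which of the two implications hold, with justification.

Both directions hold.

(→) Suppose s ≡ 25 (mod 42); write s = 42j + 25. Since 6 ∣ 42, reducing mod 6 gives s ≡ 25 ≡ 1 (mod 6); since 7 ∣ 42, reducing mod 7 gives s ≡ 25 ≡ 4 (mod 7).

(←) Conversely, if s ≡ 1 (mod 6) and s ≡ 4 (mod 7), then by the Chinese remainder theorem s ≡ 25 (mod 42). This is exactly s ≡ 25 (mod 42).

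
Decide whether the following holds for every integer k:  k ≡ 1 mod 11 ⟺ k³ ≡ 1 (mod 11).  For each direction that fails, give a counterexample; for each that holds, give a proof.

The biconditional holds.

(←) Suppose k³ ≡ 1 (mod 11). The only residue r in {0, …, 10} with r³ ≡ 1 (mod 11) is r = 1, so k ≡ 1 (mod 11).

(→) Suppose k ≡ 1 mod 11. Write k = 11j + 1. Then (11j + 1)³ = 1331j³ + 363j² + 33j + 1 = 11(121j³ + 33j² + 3j) + 1, so k³ ≡ 1 (mod 11).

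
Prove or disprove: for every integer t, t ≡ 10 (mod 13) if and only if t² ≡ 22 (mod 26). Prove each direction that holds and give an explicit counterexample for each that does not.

(⇒) This fails: take t = 23. Then 23 ≡ 10 (mod 13), but 23² = 529 ≡ 9 (mod 26), not 22.

(⇐) This fails: take t = 16. Then 16² = 256 ≡ 22 (mod 26), yet 16 ≡ 3 (mod 13), not 10.

Neither implication holds.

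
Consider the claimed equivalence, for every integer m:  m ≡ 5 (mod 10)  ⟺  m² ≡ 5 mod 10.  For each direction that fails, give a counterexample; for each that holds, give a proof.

Equivalent; both directions hold.

[⇒] Suppose m ≡ 5 (mod 10). Write m = 10j + 5. Then (10j + 5)² = 100j² + 100j + 25 = 10(10j² + 10j + 2) + 5, so m² ≡ 5 (mod 10).

[⇐] For the converse, argue contrapositively. If m ≢ 5 (mod 10), then m is congruent to one of 0, 1, 2, 3, 4, 6, 7, 8, 9 modulo 10, and these give m² ≡ 0, 1, 4, 9, 6, 6, 9, 4, 1 respectively — never 5.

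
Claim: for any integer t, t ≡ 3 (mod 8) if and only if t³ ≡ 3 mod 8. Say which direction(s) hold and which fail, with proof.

(←) Suppose t³ ≡ 3 (mod 8). The only residue r in {0, …, 7} with r³ ≡ 3 (mod 8) is r = 3, so t ≡ 3 (mod 8).

(→) Suppose t ≡ 3 (mod 8). Write t = 8j + 3. Then (8j + 3)³ = 512j³ + 576j² + 216j + 27 = 8(64j³ + 72j² + 27j + 3) + 3, so t³ ≡ 3 (mod 8).

The biconditional holds.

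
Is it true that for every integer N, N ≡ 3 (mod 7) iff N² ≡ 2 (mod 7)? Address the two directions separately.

Only the forward direction holds.

[⇒] Suppose N ≡ 3 (mod 7). Write N = 7j + 3. Then (7j + 3)² = 49j² + 42j + 9 = 7(7j² + 6j + 1) + 2, so N² ≡ 2 (mod 7).

[⇐] This fails: take N = 4. Then 4² = 16 ≡ 2 (mod 7), yet 4 ≡ 4 (mod 7), not 3.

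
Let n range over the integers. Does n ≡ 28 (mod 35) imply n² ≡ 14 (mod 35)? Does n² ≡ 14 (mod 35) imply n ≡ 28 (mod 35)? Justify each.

(⇒) holds; (⇐) fails.

Forward direction. Suppose n ≡ 28 (mod 35). Write n = 35j + 28. Then (35j + 28)² = 1225j² + 1960j + 784 = 35(35j² + 56j + 22) + 14, so n² ≡ 14 (mod 35).

Converse. This fails: take n = 7. Then 7² = 49 ≡ 14 (mod 35), yet 7 ≡ 7 (mod 35), not 28.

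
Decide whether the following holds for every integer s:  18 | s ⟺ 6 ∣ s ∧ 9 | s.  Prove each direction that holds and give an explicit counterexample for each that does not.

(→) If 18 ∣ s, write s = 18q. Since 18 = 3·6, s = 6·(3q), so 6 ∣ s; and since 18 = 2·9, s = 9·(2q), so 9 ∣ s.

(←) Suppose 6 ∣ s and 9 ∣ s. Any common multiple of 6 and 9 is a multiple of their lcm; here lcm(6, 9) = 6·9/gcd(6, 9) = 54/3 = 18, so 18 ∣ s.

Equivalent; both directions hold.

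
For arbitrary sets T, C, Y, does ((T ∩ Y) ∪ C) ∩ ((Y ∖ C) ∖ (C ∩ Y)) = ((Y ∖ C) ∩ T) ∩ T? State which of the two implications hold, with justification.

Both inclusions hold.

(⟹) Let x ∈ ((T ∩ Y) ∪ C) ∩ ((Y ∖ C) ∖ (C ∩ Y)). Then x ∈ T ∩ Y and x ∉ C, from which x ∈ ((Y ∖ C) ∩ T) ∩ T.

(⟸) Let x ∈ ((Y ∖ C) ∩ T) ∩ T. Then x ∈ T ∩ Y and x ∉ C, from which x ∈ ((T ∩ Y) ∪ C) ∩ ((Y ∖ C) ∖ (C ∩ Y)).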